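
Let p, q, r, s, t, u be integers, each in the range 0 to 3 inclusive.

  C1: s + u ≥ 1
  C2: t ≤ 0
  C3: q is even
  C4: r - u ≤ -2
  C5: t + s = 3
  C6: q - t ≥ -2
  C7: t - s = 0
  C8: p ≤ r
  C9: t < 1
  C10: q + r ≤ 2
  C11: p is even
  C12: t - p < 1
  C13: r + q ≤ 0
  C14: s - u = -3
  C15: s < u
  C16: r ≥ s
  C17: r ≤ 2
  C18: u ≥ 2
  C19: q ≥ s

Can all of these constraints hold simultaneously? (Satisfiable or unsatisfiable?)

Unsatisfiable

From constraint 2: t ≤ 0. From constraints 16 and 17: s ≤ r ≤ 2. Hence t + s ≤ 2. But constraint 5 requires t + s = 3, and 3 > 2. Contradiction.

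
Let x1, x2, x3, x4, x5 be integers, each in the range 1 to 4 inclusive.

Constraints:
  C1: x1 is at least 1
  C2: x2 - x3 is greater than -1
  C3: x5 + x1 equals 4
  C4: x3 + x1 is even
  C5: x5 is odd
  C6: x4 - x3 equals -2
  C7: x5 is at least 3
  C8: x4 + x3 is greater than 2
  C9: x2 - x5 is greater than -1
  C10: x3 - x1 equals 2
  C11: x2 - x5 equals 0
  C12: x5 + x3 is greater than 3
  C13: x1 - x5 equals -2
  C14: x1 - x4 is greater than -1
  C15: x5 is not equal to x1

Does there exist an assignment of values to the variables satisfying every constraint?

One satisfying assignment is x1 = 1, x2 = 3, x3 = 3, x4 = 1, x5 = 3.
For the less obvious constraints — constraint 2: x2 - x3 = 0; constraint 3: x5 + x1 = 4; constraint 6: x4 - x3 = -2 — and the others hold by inspection.

Satisfiable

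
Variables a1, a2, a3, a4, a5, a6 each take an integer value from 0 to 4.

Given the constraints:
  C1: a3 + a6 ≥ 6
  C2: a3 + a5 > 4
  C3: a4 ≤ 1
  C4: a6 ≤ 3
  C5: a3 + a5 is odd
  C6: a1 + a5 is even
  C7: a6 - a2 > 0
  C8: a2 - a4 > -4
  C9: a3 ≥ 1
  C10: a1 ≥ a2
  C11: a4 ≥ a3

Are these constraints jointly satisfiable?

Unsatisfiable

From constraints 3 and 11: a3 ≤ a4 ≤ 1. From constraint 4: a6 ≤ 3. Hence a3 + a6 ≤ 4. But constraint 1 requires a3 + a6 ≥ 6, and 6 > 4. Contradiction.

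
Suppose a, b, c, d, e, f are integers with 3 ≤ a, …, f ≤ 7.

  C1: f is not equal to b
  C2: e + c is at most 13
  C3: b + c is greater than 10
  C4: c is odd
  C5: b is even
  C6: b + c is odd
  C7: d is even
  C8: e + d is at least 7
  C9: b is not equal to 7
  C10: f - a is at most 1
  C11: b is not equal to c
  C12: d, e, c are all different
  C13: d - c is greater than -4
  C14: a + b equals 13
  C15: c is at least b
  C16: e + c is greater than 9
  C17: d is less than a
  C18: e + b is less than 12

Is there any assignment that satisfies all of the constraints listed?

Satisfiable

Setting (a, b, c, d, e, f) = (7, 6, 7, 4, 5, 7) satisfies everything: constraint 2: e + c = 12; constraint 3: b + c = 13; constraint 8: e + d = 9, and the others follow.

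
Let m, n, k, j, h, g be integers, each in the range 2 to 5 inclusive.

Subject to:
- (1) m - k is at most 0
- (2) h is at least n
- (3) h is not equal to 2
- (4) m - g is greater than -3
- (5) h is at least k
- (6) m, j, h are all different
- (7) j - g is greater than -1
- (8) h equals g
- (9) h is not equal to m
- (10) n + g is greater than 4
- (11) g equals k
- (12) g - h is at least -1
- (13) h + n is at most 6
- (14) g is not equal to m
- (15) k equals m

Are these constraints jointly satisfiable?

Unsatisfiable

From constraints 8, 11, and 15, h = g = k = m, so h = m. But constraint 9 says h ≠ m. Contradiction.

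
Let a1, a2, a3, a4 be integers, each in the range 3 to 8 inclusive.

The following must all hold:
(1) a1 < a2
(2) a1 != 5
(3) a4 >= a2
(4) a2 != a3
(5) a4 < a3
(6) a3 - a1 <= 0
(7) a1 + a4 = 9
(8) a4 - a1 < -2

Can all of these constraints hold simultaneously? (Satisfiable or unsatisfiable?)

Unsatisfiable

Constraints 1, 3, 5, and 6 give a2 ≤ a4, a4 < a3, a3 ≤ a1, a1 < a2. Chaining: a2 ≤ a4 < a3 ≤ a1 < a2, which forces a2 < a2 — impossible.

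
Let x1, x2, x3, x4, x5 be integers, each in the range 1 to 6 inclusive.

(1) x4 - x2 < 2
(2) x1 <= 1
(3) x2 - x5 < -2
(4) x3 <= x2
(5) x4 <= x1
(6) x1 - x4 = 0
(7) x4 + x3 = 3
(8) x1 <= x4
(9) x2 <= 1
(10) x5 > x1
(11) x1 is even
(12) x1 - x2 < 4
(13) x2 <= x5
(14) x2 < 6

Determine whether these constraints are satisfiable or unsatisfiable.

Unsatisfiable

From constraints 2 and 5: x4 ≤ x1 ≤ 1. From constraints 4 and 9: x3 ≤ x2 ≤ 1. Hence x4 + x3 ≤ 2. But constraint 7 requires x4 + x3 = 3, and 3 > 2. Contradiction.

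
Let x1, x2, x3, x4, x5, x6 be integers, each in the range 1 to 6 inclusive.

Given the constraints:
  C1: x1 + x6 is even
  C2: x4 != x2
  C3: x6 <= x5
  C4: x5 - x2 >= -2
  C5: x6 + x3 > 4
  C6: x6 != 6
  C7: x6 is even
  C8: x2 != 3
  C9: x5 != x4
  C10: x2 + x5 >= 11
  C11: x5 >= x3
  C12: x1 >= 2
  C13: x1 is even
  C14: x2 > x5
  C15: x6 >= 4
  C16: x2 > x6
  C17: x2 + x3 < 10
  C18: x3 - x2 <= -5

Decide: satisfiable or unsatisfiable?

The assignment x1 = 6, x2 = 6, x3 = 1, x4 = 4, x5 = 5, x6 = 4 works:
  constraint 4 holds since x5 - x2 = -1.
  constraint 5 holds since x6 + x3 = 5.
The rest check out directly.

Satisfiable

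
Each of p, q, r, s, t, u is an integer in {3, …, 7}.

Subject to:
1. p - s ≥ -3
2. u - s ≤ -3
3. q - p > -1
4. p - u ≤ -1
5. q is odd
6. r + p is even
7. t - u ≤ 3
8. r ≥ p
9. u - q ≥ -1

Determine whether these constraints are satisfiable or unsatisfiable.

Unsatisfiable

Constraints 1, 2, and 4 give s − u ≥ 3, u − p ≥ 1, p − s ≥ -3.
Adding all 3 inequalities: the left sides telescope to 0, and the right sides sum to 3 + 1 + (-3) = 1. So 0 ≥ 1, which is false.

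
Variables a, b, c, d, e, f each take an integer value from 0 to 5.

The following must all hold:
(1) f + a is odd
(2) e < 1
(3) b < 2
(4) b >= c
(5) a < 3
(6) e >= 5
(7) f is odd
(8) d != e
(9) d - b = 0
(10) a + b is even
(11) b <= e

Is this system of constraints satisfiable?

From constraint 6: e ≥ 5. From constraint 2: e ≤ 0. But 0 < 5, so no value of e works.

Unsatisfiable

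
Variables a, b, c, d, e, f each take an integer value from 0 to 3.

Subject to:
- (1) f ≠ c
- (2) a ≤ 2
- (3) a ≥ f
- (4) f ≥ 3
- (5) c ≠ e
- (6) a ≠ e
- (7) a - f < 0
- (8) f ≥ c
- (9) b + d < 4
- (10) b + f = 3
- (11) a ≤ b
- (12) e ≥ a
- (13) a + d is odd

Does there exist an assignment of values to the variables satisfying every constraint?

Unsatisfiable

From constraint 4: f ≥ 3. From constraints 2 and 3: f ≤ a and a ≤ 2, so f ≤ 2. But 2 < 3, so no value of f works.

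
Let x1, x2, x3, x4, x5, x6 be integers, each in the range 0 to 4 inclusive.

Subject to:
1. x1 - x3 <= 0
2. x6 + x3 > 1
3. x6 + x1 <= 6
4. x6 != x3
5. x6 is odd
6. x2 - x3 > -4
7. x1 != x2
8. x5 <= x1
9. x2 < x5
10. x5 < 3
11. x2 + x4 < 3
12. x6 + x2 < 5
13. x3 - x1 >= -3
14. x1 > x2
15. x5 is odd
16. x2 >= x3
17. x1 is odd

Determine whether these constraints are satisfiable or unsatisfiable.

Unsatisfiable

Constraints 1, 8, 9, and 16 give x5 ≤ x1, x1 ≤ x3, x3 ≤ x2, x2 < x5. Chaining: x5 ≤ x1 ≤ x3 ≤ x2 < x5, which forces x5 < x5 — impossible.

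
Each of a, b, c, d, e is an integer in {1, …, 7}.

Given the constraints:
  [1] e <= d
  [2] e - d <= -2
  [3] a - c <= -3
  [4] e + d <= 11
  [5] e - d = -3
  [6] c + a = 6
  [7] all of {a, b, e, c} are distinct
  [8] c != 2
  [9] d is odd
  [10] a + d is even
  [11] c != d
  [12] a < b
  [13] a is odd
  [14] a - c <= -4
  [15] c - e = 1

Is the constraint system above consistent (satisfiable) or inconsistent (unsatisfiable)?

Satisfiable

Setting (a, b, c, d, e) = (1, 2, 5, 7, 4) satisfies everything: constraint 2: e - d = -3; constraint 3: a - c = -4; constraint 4: e + d = 11, and the others follow.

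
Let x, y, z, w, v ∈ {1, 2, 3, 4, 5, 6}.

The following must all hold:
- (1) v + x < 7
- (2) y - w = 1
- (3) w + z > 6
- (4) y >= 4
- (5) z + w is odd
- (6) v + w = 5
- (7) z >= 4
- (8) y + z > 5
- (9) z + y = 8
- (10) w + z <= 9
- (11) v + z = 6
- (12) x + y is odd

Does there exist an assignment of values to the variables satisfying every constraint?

Satisfiable

Setting (x, y, z, w, v) = (3, 4, 4, 3, 2) satisfies everything: constraint 1: v + x = 5; constraint 2: y - w = 1; constraint 3: w + z = 7, and the others follow.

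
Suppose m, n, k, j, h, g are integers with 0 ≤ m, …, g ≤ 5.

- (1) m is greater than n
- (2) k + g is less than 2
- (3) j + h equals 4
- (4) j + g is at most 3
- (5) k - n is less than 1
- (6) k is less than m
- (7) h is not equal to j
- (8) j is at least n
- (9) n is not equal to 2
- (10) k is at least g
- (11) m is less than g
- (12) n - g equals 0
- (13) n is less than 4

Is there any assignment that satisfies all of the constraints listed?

Unsatisfiable

Constraints 6, 10, and 11 give m < g, g ≤ k, k < m. Chaining: m < g ≤ k < m, which forces m < m — impossible.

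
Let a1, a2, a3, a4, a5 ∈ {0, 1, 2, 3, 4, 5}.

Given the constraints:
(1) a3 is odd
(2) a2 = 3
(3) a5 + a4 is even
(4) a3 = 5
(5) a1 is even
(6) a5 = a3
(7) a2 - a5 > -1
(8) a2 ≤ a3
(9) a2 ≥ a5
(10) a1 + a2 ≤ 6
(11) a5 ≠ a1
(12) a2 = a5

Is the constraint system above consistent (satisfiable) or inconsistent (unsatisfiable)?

Unsatisfiable

Constraint 2 fixes a2 = 3 and constraint 4 fixes a3 = 5. Constraints 6 and 12 give a2 = a5 = a3, so a2 = a3. But 3 ≠ 5 — contradiction.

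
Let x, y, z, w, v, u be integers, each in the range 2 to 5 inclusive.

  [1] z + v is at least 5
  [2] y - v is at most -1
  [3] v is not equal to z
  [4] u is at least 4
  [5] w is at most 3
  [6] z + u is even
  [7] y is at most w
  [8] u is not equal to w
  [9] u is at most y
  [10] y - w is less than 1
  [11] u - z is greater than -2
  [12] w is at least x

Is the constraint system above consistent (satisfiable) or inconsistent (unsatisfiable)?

From constraints 4 and 9: y ≥ u and u ≥ 4, so y ≥ 4. From constraints 5 and 7: y ≤ w and w ≤ 3, so y ≤ 3. But 3 < 4, so no value of y works.

Unsatisfiable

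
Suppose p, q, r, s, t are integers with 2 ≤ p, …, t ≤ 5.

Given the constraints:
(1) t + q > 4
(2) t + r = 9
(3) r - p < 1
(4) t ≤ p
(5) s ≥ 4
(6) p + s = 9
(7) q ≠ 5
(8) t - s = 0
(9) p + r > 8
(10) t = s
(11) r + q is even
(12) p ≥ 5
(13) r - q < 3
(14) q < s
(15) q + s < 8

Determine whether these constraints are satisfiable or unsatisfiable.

The assignment p = 5, q = 3, r = 5, s = 4, t = 4 works:
  constraint 1 holds since t + q = 7.
  constraint 2 holds since t + r = 9.
  constraint 3 holds since r - p = 0.
The rest check out directly.

Satisfiable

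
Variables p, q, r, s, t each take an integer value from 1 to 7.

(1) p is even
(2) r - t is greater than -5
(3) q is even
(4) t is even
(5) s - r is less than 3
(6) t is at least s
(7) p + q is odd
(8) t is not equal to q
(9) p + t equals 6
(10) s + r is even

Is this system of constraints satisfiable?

Constraint 1 makes p even and constraint 3 makes q even, so p + q must be even. Constraint 7 says p + q is odd — contradiction.

Unsatisfiable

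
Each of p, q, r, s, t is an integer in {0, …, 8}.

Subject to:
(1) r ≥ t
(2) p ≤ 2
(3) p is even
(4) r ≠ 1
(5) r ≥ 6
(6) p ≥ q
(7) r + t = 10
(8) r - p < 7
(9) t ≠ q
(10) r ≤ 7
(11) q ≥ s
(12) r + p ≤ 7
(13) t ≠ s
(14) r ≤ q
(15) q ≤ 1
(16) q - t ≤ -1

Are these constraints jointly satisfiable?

Unsatisfiable

From constraints 5 and 14: q ≥ r and r ≥ 6, so q ≥ 6. From constraint 15: q ≤ 1. But 1 < 6, so no value of q works.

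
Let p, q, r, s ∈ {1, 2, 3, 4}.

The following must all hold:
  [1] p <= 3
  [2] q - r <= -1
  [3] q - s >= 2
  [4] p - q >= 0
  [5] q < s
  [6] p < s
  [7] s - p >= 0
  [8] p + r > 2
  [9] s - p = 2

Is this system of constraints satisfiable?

Unsatisfiable

Constraints 3, 4, and 7 give q − s ≥ 2, s − p ≥ 0, p − q ≥ 0.
Adding all 3 inequalities: the left sides telescope to 0, and the right sides sum to 2 + 0 + 0 = 2. So 0 ≥ 2, which is false.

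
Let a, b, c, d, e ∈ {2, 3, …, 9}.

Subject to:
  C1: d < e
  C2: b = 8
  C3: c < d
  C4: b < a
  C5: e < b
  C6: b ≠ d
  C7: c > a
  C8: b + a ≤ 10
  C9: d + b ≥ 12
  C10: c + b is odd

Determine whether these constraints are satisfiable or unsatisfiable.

Constraints 1, 3, 4, 5, and 7 give b < a, a < c, c < d, d < e, e < b. Chaining: b < a < c < d < e < b, which forces b < b — impossible.

Unsatisfiable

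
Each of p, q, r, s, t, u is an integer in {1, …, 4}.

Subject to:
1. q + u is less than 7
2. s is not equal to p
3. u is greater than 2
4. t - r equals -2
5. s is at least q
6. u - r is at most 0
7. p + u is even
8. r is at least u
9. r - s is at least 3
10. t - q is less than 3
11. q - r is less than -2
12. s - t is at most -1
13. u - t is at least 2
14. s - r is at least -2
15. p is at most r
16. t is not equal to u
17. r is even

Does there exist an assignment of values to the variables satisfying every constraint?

Constraints 6, 12, 13, and 14 give s − r ≥ -2, r − u ≥ 0, u − t ≥ 2, t − s ≥ 1.
Adding all 4 inequalities: the left sides telescope to 0, and the right sides sum to (-2) + 0 + 2 + 1 = 1. So 0 ≥ 1, which is false.

Unsatisfiable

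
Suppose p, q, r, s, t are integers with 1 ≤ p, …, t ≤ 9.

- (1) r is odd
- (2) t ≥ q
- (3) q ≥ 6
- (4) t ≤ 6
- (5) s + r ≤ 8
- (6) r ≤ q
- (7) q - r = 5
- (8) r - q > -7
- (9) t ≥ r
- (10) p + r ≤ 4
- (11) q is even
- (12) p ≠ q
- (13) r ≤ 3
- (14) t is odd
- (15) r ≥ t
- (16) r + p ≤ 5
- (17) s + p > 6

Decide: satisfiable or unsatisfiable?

Unsatisfiable

From constraints 2 and 3: t ≥ q and q ≥ 6, so t ≥ 6. From constraints 13 and 15: t ≤ r and r ≤ 3, so t ≤ 3. But 3 < 6, so no value of t works.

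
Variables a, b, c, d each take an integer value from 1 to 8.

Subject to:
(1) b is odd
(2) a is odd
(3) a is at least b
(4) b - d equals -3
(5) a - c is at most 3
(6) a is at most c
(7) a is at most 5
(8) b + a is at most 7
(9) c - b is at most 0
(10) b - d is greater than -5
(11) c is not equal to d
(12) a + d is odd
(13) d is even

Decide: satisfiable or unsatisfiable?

Try a = 3, b = 3, c = 3, d = 6.
Check constraint 4: b - d = -3; constraint 5: a - c = 0. The remaining constraints are straightforward to verify.

Satisfiable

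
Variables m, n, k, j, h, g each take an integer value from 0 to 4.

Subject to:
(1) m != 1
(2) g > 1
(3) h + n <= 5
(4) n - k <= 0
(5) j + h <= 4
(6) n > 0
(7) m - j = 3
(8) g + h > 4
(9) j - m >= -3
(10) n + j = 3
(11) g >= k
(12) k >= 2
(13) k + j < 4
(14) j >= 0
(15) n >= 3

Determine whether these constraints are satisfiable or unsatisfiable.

Take m = 3, n = 3, k = 3, j = 0, h = 2, g = 4. Then constraint 3: h + n = 5; constraint 4: n - k = 0; constraint 5: j + h = 2, and every other listed constraint is also met.

Satisfiable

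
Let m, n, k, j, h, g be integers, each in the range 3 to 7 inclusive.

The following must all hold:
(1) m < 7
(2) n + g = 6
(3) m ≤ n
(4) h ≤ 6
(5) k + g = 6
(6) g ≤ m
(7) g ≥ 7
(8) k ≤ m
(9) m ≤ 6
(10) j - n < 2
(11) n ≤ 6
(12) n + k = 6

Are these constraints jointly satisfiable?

From constraints 6 and 7: m ≥ g and g ≥ 7, so m ≥ 7. From constraints 3 and 11: m ≤ n and n ≤ 6, so m ≤ 6. But 6 < 7, so no value of m works.

Unsatisfiable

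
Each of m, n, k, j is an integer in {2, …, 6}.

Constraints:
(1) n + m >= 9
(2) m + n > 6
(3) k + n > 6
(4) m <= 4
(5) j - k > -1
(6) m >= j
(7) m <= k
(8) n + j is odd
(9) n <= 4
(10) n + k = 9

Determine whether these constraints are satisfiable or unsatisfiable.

From constraint 9: n ≤ 4. From constraint 4: m ≤ 4. Hence n + m ≤ 8. But constraint 1 requires n + m ≥ 9, and 9 > 8. Contradiction.

Unsatisfiable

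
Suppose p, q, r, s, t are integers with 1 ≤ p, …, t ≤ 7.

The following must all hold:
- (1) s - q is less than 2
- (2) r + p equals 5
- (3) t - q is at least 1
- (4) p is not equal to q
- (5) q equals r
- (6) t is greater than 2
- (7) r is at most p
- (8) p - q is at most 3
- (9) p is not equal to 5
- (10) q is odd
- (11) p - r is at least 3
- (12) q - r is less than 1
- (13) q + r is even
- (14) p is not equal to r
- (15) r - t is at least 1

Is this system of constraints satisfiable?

Unsatisfiable

Constraints 3, 8, 11, and 15 give p − r ≥ 3, r − t ≥ 1, t − q ≥ 1, q − p ≥ -3.
Adding all 4 inequalities: the left sides telescope to 0, and the right sides sum to 3 + 1 + 1 + (-3) = 2. So 0 ≥ 2, which is false.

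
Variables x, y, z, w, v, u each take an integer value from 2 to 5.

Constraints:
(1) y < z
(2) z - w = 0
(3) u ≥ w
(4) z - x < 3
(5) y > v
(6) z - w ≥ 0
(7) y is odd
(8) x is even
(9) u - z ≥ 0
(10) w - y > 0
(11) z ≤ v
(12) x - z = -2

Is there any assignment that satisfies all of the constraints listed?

Unsatisfiable

Constraints 5, 6, 10, and 11 give z ≤ v, v < y, y < w, w ≤ z. Chaining: z ≤ v < y < w ≤ z, which forces z < z — impossible.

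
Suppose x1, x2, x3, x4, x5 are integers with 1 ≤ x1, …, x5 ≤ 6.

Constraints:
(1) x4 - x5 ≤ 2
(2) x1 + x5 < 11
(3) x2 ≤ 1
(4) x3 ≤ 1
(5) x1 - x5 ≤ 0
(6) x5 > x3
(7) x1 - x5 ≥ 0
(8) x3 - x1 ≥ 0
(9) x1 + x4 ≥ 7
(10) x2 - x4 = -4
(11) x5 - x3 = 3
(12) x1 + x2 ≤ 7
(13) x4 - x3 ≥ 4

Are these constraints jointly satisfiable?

Constraints 1, 7, 8, and 13 give x1 − x5 ≥ 0, x5 − x4 ≥ -2, x4 − x3 ≥ 4, x3 − x1 ≥ 0.
Adding all 4 inequalities: the left sides telescope to 0, and the right sides sum to 0 + (-2) + 4 + 0 = 2. So 0 ≥ 2, which is false.

Unsatisfiable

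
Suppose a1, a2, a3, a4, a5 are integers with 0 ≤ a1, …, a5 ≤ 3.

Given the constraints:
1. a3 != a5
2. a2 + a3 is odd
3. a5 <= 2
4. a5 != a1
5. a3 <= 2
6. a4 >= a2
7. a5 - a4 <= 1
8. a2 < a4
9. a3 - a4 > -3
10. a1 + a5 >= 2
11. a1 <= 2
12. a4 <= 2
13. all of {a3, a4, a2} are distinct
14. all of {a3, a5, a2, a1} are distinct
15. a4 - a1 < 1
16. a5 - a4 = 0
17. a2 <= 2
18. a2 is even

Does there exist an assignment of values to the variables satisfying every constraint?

Constraints 3, 5, 11, and 17 confine each of a3, a5, a2, a1 to the 3 values {0, …, 2} (the domain already gives each ≥ 0).
Constraint 14 requires all 4 of them to be distinct, but only 3 values are available — impossible by the pigeonhole principle.

Unsatisfiable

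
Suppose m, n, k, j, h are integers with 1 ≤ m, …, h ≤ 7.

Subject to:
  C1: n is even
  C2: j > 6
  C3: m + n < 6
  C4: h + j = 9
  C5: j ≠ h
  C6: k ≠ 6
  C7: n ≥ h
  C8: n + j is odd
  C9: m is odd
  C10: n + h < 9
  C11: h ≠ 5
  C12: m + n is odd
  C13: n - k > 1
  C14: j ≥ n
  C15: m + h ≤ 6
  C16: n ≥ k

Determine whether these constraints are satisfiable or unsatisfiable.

Try m = 1, n = 4, k = 1, j = 7, h = 2.
Check constraint 3: m + n = 5; constraint 4: h + j = 9. The remaining constraints are straightforward to verify.

Satisfiable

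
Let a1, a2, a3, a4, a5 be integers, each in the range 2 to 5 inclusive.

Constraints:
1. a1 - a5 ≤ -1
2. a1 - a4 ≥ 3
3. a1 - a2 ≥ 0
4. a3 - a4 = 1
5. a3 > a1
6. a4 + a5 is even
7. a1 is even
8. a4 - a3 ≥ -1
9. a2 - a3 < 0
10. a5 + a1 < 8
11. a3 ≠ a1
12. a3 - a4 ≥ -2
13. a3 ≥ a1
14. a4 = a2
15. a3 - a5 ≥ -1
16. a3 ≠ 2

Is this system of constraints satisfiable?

Unsatisfiable

Constraints 1, 2, 8, and 15 give a4 − a3 ≥ -1, a3 − a5 ≥ -1, a5 − a1 ≥ 1, a1 − a4 ≥ 3.
Adding all 4 inequalities: the left sides telescope to 0, and the right sides sum to (-1) + (-1) + 1 + 3 = 2. So 0 ≥ 2, which is false.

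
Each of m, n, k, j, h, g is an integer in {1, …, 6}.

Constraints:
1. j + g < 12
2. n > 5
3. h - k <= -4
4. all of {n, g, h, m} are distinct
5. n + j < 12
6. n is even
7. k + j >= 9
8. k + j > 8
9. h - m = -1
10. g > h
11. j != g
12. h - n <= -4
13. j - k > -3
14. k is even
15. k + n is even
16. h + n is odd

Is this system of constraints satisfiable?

Satisfiable

Try m = 2, n = 6, k = 6, j = 4, h = 1, g = 5.
Check constraint 1: j + g = 9; constraint 3: h - k = -5. The remaining constraints are straightforward to verify.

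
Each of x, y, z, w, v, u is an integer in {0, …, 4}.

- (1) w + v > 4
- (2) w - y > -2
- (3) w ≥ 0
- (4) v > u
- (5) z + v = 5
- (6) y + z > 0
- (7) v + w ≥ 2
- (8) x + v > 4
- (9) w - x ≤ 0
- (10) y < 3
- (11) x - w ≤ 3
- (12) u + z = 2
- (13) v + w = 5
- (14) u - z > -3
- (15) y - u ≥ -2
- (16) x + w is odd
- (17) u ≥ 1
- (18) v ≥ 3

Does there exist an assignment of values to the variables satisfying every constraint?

Take x = 2, y = 1, z = 1, w = 1, v = 4, u = 1. Then constraint 1: w + v = 5; constraint 2: w - y = 0; constraint 5: z + v = 5, and every other listed constraint is also met.

Satisfiable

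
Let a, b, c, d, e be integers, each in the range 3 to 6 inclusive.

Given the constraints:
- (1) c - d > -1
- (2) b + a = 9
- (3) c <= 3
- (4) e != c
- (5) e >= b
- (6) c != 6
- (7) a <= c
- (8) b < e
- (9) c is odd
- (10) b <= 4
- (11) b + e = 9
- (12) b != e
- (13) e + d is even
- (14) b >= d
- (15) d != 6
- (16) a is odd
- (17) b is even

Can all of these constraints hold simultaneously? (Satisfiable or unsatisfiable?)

From constraint 10: b ≤ 4. From constraints 3 and 7: a ≤ c ≤ 3. Hence b + a ≤ 7. But constraint 2 requires b + a = 9, and 9 > 7. Contradiction.

Unsatisfiable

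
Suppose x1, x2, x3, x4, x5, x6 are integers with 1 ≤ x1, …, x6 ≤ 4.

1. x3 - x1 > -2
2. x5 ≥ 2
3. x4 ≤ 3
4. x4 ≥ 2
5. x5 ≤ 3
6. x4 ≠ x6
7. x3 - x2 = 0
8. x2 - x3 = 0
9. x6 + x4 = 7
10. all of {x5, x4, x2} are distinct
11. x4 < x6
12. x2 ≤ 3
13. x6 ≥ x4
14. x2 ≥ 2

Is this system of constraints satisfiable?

Unsatisfiable

Constraints 2, 3, 4, 5, 12, and 14 confine each of x5, x4, x2 to the 2 values {2, 3}.
Constraint 10 requires all 3 of them to be distinct, but only 2 values are available — impossible by the pigeonhole principle.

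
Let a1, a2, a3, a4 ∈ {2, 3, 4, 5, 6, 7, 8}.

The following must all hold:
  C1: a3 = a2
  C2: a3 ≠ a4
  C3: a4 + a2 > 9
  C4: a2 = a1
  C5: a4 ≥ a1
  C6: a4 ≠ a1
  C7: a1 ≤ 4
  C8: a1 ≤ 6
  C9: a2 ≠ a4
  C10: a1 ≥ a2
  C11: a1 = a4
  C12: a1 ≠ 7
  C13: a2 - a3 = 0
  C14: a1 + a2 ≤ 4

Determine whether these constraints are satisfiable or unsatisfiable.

Unsatisfiable

From constraints 1, 4, and 11, a3 = a2 = a1 = a4, so a3 = a4. But constraint 2 says a3 ≠ a4. Contradiction.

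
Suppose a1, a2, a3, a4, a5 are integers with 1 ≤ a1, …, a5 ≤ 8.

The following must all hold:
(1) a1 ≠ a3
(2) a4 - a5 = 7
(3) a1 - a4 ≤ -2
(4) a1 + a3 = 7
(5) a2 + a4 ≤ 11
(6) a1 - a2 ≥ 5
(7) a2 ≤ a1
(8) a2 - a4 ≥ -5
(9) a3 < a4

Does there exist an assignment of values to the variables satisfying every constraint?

Constraints 3, 6, and 8 give a2 − a4 ≥ -5, a4 − a1 ≥ 2, a1 − a2 ≥ 5.
Adding all 3 inequalities: the left sides telescope to 0, and the right sides sum to (-5) + 2 + 5 = 2. So 0 ≥ 2, which is false.

Unsatisfiable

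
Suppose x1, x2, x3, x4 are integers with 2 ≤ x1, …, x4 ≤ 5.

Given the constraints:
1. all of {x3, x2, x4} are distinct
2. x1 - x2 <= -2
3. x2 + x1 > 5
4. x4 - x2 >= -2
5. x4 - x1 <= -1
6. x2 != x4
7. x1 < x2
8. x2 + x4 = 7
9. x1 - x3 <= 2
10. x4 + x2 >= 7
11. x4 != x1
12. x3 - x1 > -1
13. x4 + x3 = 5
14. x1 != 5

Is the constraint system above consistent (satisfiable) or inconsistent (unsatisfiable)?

Constraints 2, 4, and 5 give x1 − x4 ≥ 1, x4 − x2 ≥ -2, x2 − x1 ≥ 2.
Adding all 3 inequalities: the left sides telescope to 0, and the right sides sum to 1 + (-2) + 2 = 1. So 0 ≥ 1, which is false.

Unsatisfiable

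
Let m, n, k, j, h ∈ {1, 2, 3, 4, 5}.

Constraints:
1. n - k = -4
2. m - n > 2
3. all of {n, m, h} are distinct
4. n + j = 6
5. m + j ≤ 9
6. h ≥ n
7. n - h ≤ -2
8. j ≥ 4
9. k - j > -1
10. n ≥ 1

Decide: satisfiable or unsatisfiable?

Satisfiable

Setting (m, n, k, j, h) = (4, 1, 5, 5, 5) satisfies everything: constraint 1: n - k = -4; constraint 2: m - n = 3, and the others follow.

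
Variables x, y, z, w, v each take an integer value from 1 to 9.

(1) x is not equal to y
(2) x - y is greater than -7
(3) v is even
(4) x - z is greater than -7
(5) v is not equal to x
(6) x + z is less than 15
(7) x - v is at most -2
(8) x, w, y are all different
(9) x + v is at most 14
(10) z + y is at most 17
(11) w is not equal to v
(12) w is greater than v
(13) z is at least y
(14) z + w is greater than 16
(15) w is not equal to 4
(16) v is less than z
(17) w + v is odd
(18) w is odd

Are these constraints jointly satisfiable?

Satisfiable

Setting (x, y, z, w, v) = (4, 8, 9, 9, 8) satisfies everything: constraint 2: x - y = -4; constraint 4: x - z = -5, and the others follow.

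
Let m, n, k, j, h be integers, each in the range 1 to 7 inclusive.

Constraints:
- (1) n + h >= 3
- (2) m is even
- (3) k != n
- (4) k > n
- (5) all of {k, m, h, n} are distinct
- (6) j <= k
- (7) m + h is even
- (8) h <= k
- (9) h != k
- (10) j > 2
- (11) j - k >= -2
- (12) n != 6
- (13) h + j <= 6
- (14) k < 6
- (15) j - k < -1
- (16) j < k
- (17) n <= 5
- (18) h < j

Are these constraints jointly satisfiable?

One satisfying assignment is m = 6, n = 4, k = 5, j = 3, h = 2.
For the less obvious constraints — constraint 1: n + h = 6; constraint 11: j - k = -2; constraint 13: h + j = 5 — and the others hold by inspection.

Satisfiable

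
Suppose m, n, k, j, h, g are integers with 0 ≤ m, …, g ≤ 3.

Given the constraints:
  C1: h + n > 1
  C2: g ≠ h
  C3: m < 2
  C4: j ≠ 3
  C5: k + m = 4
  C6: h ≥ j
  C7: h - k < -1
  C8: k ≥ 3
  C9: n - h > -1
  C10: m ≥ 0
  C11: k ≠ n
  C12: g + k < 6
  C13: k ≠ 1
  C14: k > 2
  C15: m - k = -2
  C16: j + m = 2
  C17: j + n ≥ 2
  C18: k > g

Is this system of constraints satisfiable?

Satisfiable

Take m = 1, n = 1, k = 3, j = 1, h = 1, g = 0. Then constraint 1: h + n = 2; constraint 5: k + m = 4; constraint 7: h - k = -2, and every other listed constraint is also met.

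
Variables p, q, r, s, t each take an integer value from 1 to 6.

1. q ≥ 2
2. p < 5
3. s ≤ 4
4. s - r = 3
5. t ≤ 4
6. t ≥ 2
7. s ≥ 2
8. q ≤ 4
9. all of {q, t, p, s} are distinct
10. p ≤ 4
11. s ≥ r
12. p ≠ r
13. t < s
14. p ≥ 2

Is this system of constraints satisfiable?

Constraints 1, 3, 5, 6, 7, 8, 10, and 14 confine each of q, t, p, s to the 3 values {2, …, 4}.
Constraint 9 requires all 4 of them to be distinct, but only 3 values are available — impossible by the pigeonhole principle.

Unsatisfiable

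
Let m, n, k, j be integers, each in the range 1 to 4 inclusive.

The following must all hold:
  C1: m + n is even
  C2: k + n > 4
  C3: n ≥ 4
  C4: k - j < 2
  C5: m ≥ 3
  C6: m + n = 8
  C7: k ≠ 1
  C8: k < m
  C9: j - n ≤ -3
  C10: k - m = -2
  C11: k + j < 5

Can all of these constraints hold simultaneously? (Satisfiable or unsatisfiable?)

Satisfiable

One satisfying assignment is m = 4, n = 4, k = 2, j = 1.
For the less obvious constraints — constraint 2: k + n = 6; constraint 4: k - j = 1 — and the others hold by inspection.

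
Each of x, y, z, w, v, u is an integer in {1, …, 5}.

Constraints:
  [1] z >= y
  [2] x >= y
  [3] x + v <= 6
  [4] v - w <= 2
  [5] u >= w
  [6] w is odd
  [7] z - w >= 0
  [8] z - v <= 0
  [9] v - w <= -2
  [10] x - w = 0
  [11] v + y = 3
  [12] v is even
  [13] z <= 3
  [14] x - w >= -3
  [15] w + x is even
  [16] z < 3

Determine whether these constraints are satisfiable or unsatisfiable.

Constraints 7, 8, and 9 give v − z ≥ 0, z − w ≥ 0, w − v ≥ 2.
Adding all 3 inequalities: the left sides telescope to 0, and the right sides sum to 0 + 0 + 2 = 2. So 0 ≥ 2, which is false.

Unsatisfiable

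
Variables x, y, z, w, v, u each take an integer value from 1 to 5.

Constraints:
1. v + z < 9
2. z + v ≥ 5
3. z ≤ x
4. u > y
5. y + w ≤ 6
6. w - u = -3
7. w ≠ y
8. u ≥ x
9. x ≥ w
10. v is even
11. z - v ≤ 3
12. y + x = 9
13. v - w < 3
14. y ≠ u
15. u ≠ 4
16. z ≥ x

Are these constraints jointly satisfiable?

Satisfiable

Take x = 5, y = 4, z = 5, w = 2, v = 2, u = 5. Then constraint 1: v + z = 7; constraint 2: z + v = 7; constraint 5: y + w = 6, and every other listed constraint is also met.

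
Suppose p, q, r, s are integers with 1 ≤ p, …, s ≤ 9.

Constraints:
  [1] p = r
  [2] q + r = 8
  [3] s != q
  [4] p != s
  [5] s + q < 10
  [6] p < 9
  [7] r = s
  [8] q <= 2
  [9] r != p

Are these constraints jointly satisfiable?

From constraints 1 and 7, p = r = s, so p = s. But constraint 4 says p ≠ s. Contradiction.

Unsatisfiable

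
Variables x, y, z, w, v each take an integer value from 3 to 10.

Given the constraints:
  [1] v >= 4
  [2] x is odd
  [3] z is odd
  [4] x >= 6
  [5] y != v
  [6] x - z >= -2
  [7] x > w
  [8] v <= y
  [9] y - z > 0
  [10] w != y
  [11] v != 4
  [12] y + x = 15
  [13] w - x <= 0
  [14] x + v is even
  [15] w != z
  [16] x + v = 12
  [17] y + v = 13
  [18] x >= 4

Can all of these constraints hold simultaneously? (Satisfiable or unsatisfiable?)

The assignment x = 7, y = 8, z = 7, w = 6, v = 5 works:
  constraint 6 holds since x - z = 0.
  constraint 9 holds since y - z = 1.
The rest check out directly.

Satisfiable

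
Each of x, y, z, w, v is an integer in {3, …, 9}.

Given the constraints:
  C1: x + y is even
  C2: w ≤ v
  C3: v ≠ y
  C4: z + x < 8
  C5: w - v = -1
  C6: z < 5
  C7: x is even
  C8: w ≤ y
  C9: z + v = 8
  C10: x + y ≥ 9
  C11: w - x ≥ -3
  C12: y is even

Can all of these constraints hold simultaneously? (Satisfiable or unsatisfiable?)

Satisfiable

Try x = 4, y = 6, z = 3, w = 4, v = 5.
Check constraint 4: z + x = 7; constraint 5: w - v = -1; constraint 9: z + v = 8. The remaining constraints are straightforward to verify.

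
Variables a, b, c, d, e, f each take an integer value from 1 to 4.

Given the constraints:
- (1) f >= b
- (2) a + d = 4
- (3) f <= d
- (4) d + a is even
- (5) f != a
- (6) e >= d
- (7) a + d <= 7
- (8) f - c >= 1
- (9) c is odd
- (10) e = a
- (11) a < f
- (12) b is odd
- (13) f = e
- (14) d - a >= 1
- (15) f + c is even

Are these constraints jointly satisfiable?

Unsatisfiable

From constraints 10 and 13, f = e = a, so f = a. But constraint 5 says f ≠ a. Contradiction.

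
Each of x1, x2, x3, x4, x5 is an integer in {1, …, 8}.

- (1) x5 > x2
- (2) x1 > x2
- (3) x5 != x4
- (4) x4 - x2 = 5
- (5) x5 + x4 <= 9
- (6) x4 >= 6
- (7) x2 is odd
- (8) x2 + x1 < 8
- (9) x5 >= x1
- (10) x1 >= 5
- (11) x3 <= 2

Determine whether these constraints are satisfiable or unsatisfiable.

Unsatisfiable

From constraints 9 and 10: x5 ≥ x1 ≥ 5. From constraint 6: x4 ≥ 6. Hence x5 + x4 ≥ 11. But constraint 5 requires x5 + x4 ≤ 9, and 9 < 11. Contradiction.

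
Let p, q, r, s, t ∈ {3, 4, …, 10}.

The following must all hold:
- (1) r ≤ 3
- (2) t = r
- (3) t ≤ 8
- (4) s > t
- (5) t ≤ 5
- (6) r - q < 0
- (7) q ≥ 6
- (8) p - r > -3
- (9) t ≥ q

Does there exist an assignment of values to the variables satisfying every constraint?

Unsatisfiable

From constraints 7 and 9: t ≥ q and q ≥ 6, so t ≥ 6. From constraint 5: t ≤ 5. But 5 < 6, so no value of t works.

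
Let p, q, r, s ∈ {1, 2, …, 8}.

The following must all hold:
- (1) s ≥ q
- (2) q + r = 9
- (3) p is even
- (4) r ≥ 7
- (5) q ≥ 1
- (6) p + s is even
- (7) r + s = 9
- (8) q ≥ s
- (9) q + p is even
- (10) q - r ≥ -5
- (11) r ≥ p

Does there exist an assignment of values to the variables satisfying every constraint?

Satisfiable

Take p = 6, q = 2, r = 7, s = 2. Then constraint 2: q + r = 9; constraint 7: r + s = 9; constraint 10: q - r = -5, and every other listed constraint is also met.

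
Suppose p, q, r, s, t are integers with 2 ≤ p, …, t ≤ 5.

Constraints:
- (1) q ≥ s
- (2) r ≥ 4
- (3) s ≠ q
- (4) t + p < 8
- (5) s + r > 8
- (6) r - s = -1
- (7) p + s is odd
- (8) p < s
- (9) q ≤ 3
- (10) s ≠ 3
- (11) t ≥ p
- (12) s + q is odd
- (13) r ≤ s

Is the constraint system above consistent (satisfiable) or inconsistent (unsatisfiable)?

Unsatisfiable

From constraints 2 and 13: s ≥ r and r ≥ 4, so s ≥ 4. From constraints 1 and 9: s ≤ q and q ≤ 3, so s ≤ 3. But 3 < 4, so no value of s works.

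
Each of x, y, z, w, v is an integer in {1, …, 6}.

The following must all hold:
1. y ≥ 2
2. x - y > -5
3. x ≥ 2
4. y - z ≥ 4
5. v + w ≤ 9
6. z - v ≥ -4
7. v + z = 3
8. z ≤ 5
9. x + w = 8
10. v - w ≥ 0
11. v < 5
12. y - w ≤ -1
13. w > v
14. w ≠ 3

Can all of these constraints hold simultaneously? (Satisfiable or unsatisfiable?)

Unsatisfiable

Constraints 4, 6, 10, and 12 give z − v ≥ -4, v − w ≥ 0, w − y ≥ 1, y − z ≥ 4.
Adding all 4 inequalities: the left sides telescope to 0, and the right sides sum to (-4) + 0 + 1 + 4 = 1. So 0 ≥ 1, which is false.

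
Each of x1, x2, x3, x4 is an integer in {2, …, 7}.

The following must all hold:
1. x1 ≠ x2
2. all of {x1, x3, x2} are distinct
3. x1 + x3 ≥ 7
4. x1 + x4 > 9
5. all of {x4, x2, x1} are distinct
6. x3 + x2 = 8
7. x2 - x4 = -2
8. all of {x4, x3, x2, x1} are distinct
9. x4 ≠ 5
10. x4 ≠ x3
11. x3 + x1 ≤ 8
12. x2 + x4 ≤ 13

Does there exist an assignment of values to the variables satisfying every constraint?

Satisfiable

One satisfying assignment is x1 = 4, x2 = 5, x3 = 3, x4 = 7.
For the less obvious constraints — constraint 3: x1 + x3 = 7; constraint 4: x1 + x4 = 11 — and the others hold by inspection.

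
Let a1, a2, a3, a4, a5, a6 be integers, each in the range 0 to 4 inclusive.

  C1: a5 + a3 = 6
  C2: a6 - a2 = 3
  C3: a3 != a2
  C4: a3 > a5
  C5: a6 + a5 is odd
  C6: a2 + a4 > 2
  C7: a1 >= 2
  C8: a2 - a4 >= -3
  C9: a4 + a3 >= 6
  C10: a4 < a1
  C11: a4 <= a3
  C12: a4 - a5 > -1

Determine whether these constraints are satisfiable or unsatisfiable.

Take a1 = 4, a2 = 0, a3 = 4, a4 = 3, a5 = 2, a6 = 3. Then constraint 1: a5 + a3 = 6; constraint 2: a6 - a2 = 3; constraint 6: a2 + a4 = 3, and every other listed constraint is also met.

Satisfiable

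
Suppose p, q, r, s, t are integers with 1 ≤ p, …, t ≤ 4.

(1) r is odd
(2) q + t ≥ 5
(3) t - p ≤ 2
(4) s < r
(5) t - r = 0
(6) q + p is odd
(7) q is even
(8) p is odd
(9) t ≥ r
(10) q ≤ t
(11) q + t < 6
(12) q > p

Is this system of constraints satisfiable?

The assignment p = 1, q = 2, r = 3, s = 2, t = 3 works:
  constraint 2 holds since q + t = 5.
  constraint 3 holds since t - p = 2.
  constraint 5 holds since t - r = 0.
The rest check out directly.

Satisfiable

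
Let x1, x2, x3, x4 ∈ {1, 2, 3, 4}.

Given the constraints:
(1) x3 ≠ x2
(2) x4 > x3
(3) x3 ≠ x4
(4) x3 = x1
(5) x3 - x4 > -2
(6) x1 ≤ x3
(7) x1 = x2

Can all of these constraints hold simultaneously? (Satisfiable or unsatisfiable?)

Unsatisfiable

From constraints 4 and 7, x3 = x1 = x2, so x3 = x2. But constraint 1 says x3 ≠ x2. Contradiction.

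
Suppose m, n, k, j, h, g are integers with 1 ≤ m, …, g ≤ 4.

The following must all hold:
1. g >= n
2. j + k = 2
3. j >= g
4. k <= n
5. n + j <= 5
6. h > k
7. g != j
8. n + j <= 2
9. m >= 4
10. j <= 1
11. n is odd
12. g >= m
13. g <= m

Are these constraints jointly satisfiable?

Unsatisfiable

From constraints 9 and 12: g ≥ m and m ≥ 4, so g ≥ 4. From constraints 3 and 10: g ≤ j and j ≤ 1, so g ≤ 1. But 1 < 4, so no value of g works.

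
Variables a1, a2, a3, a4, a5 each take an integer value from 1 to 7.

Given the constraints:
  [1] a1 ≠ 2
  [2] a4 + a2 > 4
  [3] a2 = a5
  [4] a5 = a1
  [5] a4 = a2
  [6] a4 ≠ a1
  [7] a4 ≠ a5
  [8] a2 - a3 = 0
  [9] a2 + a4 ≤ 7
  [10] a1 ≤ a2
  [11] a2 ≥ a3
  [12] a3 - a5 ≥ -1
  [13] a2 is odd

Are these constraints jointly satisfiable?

From constraints 3, 4, and 5, a4 = a2 = a5 = a1, so a4 = a1. But constraint 6 says a4 ≠ a1. Contradiction.

Unsatisfiable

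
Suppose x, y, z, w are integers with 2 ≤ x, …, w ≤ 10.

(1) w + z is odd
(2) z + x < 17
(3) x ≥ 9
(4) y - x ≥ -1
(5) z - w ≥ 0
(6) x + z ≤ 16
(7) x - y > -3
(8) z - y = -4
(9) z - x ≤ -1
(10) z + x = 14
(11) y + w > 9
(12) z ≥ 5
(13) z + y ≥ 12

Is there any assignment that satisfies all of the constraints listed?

The assignment x = 9, y = 9, z = 5, w = 2 works:
  constraint 2 holds since z + x = 14.
  constraint 4 holds since y - x = 0.
  constraint 5 holds since z - w = 3.
The rest check out directly.

Satisfiable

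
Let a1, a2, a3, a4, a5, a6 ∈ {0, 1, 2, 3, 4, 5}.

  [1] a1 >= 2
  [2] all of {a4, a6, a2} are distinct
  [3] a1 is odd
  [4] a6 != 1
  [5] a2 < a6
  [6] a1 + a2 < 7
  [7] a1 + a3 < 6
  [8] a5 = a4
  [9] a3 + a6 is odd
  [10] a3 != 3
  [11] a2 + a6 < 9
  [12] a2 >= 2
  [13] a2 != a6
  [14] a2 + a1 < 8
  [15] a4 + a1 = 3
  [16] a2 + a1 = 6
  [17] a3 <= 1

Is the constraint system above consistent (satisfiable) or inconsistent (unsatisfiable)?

Try a1 = 3, a2 = 3, a3 = 1, a4 = 0, a5 = 0, a6 = 4.
Check constraint 6: a1 + a2 = 6; constraint 7: a1 + a3 = 4; constraint 11: a2 + a6 = 7. The remaining constraints are straightforward to verify.

Satisfiable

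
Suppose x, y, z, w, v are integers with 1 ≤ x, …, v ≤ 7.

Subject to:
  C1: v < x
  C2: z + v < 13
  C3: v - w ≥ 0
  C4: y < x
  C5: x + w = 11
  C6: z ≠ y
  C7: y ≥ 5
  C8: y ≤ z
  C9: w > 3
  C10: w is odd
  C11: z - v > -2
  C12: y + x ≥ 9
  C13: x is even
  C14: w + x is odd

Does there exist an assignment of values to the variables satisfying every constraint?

One satisfying assignment is x = 6, y = 5, z = 6, w = 5, v = 5.
For the less obvious constraints — constraint 2: z + v = 11; constraint 3: v - w = 0 — and the others hold by inspection.

Satisfiable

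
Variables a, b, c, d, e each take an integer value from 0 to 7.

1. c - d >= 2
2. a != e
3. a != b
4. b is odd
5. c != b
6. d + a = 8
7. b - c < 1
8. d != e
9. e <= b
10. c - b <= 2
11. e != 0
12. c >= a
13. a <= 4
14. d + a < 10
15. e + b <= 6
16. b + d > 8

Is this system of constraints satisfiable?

Satisfiable

Take a = 4, b = 5, c = 7, d = 4, e = 1. Then constraint 1: c - d = 3; constraint 6: d + a = 8; constraint 7: b - c = -2, and every other listed constraint is also met.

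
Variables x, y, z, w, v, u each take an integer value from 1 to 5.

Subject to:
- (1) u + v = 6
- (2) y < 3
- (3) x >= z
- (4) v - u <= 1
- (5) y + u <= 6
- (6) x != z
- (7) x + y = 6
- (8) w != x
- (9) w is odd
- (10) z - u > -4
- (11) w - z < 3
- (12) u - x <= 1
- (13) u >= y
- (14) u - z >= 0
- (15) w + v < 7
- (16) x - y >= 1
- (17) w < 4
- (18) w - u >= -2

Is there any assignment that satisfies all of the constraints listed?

Satisfiable

One satisfying assignment is x = 5, y = 1, z = 1, w = 3, v = 3, u = 3.
For the less obvious constraints — constraint 1: u + v = 6; constraint 4: v - u = 0; constraint 5: y + u = 4 — and the others hold by inspection.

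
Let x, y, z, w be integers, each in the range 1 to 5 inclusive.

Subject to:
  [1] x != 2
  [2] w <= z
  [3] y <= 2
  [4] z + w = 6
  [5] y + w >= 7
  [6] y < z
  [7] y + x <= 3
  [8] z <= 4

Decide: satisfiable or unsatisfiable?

Unsatisfiable

From constraint 3: y ≤ 2. From constraints 2 and 8: w ≤ z ≤ 4. Hence y + w ≤ 6. But constraint 5 requires y + w ≥ 7, and 7 > 6. Contradiction.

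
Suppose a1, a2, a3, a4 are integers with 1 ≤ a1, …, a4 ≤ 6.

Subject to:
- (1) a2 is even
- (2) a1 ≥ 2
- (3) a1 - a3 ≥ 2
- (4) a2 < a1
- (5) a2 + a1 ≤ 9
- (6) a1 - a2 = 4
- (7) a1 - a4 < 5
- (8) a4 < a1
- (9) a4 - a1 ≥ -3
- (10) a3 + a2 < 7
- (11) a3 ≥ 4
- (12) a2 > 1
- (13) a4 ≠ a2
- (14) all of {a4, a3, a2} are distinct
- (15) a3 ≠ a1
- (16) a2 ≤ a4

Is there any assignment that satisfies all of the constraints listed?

Satisfiable

Try a1 = 6, a2 = 2, a3 = 4, a4 = 3.
Check constraint 3: a1 - a3 = 2; constraint 5: a2 + a1 = 8; constraint 6: a1 - a2 = 4. The remaining constraints are straightforward to verify.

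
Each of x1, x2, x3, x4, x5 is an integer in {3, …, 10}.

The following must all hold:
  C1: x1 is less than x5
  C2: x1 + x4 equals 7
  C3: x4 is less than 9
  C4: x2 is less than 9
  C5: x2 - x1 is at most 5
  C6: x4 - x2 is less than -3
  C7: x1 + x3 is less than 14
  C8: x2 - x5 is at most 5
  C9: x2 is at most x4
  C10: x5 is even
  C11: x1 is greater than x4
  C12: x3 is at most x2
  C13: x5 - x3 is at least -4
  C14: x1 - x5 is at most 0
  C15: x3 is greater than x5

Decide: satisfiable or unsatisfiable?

Unsatisfiable

Constraints 1, 9, 11, 12, and 15 give x4 < x1, x1 < x5, x5 < x3, x3 ≤ x2, x2 ≤ x4. Chaining: x4 < x1 < x5 < x3 ≤ x2 ≤ x4, which forces x4 < x4 — impossible.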